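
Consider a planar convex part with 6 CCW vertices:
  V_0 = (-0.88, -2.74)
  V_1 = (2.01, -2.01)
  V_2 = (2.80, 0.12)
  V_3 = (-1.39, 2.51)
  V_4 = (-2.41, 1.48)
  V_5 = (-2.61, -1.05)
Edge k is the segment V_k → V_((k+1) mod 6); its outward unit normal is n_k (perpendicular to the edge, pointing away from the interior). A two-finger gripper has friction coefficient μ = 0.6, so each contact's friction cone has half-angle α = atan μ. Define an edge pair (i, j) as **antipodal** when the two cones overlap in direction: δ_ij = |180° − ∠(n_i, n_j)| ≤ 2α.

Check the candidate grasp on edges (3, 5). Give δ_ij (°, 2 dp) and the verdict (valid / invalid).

α = atan 0.6 = 30.96°;  2α = 61.93°
edge 3: e_3 = (-1.02, -1.03);  n_3 = (-0.7105, +0.7036)
edge 5: e_5 = (+1.73, -1.69);  n_5 = (-0.6988, -0.7153)
∠(n_3, n_5) = 90.39°
δ = |180° − 90.39°| = 89.61°
89.61° > 2α = 61.93°  →  invalid

δ = 89.61°, invalid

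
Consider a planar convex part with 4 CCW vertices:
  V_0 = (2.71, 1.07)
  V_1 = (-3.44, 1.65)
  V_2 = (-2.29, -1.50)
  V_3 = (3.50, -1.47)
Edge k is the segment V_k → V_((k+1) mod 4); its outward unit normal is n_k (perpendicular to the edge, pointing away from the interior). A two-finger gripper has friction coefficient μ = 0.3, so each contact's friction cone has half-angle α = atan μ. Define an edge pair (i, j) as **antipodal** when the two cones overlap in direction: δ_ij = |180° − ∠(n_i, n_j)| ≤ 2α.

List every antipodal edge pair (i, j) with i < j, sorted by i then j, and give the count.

α = atan 0.3 = 16.70°;  2α = 33.40°
n_0 = (+0.0939, +0.9956)
n_1 = (-0.9394, -0.3429)
n_2 = (+0.0052, -1.0000)
n_3 = (+0.9549, +0.2970)
  (0,1): δ = 64.56°  ·
  (0,2): δ = 5.68°  ✓
  (0,3): δ = 112.66°  ·
  (1,2): δ = 109.76°  ·
  (1,3): δ = 2.78°  ✓
  (2,3): δ = 73.02°  ·
antipodal pairs: 2

count = 2; pairs: (0,2), (1,3)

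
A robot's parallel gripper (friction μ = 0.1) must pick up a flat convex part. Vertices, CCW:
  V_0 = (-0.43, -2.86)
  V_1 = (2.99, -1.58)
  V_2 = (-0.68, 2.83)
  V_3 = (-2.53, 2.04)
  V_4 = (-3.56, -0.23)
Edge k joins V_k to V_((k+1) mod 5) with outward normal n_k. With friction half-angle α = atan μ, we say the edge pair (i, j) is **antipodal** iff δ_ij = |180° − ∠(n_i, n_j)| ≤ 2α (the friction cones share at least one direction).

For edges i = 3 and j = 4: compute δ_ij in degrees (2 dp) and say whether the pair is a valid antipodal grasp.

α = atan 0.1 = 5.71°;  2α = 11.42°
edge 3: e_3 = (-1.03, -2.27);  n_3 = (-0.9106, +0.4132)
edge 4: e_4 = (+3.13, -2.63);  n_4 = (-0.6433, -0.7656)
∠(n_3, n_4) = 74.37°
δ = |180° − 74.37°| = 105.63°
105.63° > 2α = 11.42°  →  invalid

δ = 105.63°, invalid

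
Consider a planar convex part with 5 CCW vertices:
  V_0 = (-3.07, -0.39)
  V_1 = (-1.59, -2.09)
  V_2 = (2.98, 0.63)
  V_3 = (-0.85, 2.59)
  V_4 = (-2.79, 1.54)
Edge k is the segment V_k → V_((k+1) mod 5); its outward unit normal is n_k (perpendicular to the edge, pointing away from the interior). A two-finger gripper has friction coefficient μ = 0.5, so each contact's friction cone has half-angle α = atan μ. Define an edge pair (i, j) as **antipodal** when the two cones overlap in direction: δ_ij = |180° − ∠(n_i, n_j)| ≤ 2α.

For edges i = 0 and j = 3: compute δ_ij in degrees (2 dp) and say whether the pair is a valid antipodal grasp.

δ = 77.38°, invalid

α = atan 0.5 = 26.57°;  2α = 53.13°
edge 0: e_0 = (+1.48, -1.70);  n_0 = (-0.7542, -0.6566)
edge 3: e_3 = (-1.94, -1.05);  n_3 = (-0.4760, +0.8795)
∠(n_0, n_3) = 102.62°
δ = |180° − 102.62°| = 77.38°
77.38° > 2α = 53.13°  →  invalid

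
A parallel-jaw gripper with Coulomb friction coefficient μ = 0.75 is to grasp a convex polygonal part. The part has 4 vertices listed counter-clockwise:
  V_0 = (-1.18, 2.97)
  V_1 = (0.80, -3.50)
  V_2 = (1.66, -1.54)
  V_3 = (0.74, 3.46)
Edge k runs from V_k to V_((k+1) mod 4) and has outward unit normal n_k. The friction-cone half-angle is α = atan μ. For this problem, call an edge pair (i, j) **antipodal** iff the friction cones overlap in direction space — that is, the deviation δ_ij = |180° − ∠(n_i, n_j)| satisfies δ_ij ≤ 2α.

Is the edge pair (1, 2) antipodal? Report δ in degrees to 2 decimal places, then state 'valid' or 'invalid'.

α = atan 0.75 = 36.87°;  2α = 73.74°
edge 1: e_1 = (+0.86, +1.96);  n_1 = (+0.9157, -0.4018)
edge 2: e_2 = (-0.92, +5.00);  n_2 = (+0.9835, +0.1810)
∠(n_1, n_2) = 34.12°
δ = |180° − 34.12°| = 145.88°
145.88° > 2α = 73.74°  →  invalid

δ = 145.88°, invalid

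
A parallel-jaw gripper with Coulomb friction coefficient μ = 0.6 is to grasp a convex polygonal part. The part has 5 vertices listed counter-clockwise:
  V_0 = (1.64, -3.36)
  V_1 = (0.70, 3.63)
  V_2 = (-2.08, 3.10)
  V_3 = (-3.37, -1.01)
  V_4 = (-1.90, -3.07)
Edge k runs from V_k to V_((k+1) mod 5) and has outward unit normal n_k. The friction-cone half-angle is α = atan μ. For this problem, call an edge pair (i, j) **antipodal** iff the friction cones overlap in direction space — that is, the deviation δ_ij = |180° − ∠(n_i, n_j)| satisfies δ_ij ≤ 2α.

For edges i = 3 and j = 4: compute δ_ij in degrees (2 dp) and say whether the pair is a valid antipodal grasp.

δ = 130.19°, invalid

α = atan 0.6 = 30.96°;  2α = 61.93°
edge 3: e_3 = (+1.47, -2.06);  n_3 = (-0.8140, -0.5809)
edge 4: e_4 = (+3.54, -0.29);  n_4 = (-0.0816, -0.9967)
∠(n_3, n_4) = 49.81°
δ = |180° − 49.81°| = 130.19°
130.19° > 2α = 61.93°  →  invalid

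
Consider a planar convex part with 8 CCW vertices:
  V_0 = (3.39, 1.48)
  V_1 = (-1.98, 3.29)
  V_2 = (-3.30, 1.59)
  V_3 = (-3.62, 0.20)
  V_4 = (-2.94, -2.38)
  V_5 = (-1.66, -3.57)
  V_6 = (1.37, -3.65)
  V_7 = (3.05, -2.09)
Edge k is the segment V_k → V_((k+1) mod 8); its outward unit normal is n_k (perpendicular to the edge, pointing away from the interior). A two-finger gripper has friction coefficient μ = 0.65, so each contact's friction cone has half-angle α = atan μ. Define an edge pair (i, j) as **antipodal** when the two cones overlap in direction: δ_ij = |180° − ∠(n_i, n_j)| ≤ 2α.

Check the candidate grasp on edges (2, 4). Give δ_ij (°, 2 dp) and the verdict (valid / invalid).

α = atan 0.65 = 33.02°;  2α = 66.05°
edge 2: e_2 = (-0.32, -1.39);  n_2 = (-0.9745, +0.2243)
edge 4: e_4 = (+1.28, -1.19);  n_4 = (-0.6809, -0.7324)
∠(n_2, n_4) = 60.05°
δ = |180° − 60.05°| = 119.95°
119.95° > 2α = 66.05°  →  invalid

δ = 119.95°, invalid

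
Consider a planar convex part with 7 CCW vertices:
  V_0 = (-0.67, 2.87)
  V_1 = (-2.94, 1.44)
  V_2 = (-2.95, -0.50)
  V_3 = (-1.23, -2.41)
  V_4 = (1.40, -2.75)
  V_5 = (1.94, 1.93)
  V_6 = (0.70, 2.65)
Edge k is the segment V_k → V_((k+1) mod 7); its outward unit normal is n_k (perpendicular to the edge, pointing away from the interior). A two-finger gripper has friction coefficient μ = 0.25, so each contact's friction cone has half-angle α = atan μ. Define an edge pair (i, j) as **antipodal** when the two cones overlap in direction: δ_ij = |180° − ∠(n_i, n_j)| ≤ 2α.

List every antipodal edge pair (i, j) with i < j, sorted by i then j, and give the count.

α = atan 0.25 = 14.04°;  2α = 28.07°
n_0 = (-0.5330, +0.8461)
n_1 = (-1.0000, +0.0052)
n_2 = (-0.7431, -0.6692)
n_3 = (-0.1282, -0.9917)
n_4 = (+0.9934, -0.1146)
n_5 = (+0.5021, +0.8648)
n_6 = (+0.1586, +0.9874)
  (0,1): δ = 122.50°  ·
  (0,2): δ = 80.21°  ·
  (0,3): δ = 39.58°  ·
  (0,4): δ = 51.21°  ·
  (0,5): δ = 117.65°  ·
  (0,6): δ = 138.67°  ·
  (1,2): δ = 137.70°  ·
  (1,3): δ = 97.07°  ·
  (1,4): δ = 6.29°  ✓
  (1,5): δ = 60.15°  ·
  (1,6): δ = 81.17°  ·
  (2,3): δ = 139.37°  ·
  (2,4): δ = 48.59°  ·
  (2,5): δ = 17.85°  ✓
  (2,6): δ = 38.87°  ·
  (3,4): δ = 89.22°  ·
  (3,5): δ = 22.78°  ✓
  (3,6): δ = 1.76°  ✓
  (4,5): δ = 113.56°  ·
  (4,6): δ = 92.54°  ·
  (5,6): δ = 158.98°  ·
antipodal pairs: 4

count = 4; pairs: (1,4), (2,5), (3,5), (3,6)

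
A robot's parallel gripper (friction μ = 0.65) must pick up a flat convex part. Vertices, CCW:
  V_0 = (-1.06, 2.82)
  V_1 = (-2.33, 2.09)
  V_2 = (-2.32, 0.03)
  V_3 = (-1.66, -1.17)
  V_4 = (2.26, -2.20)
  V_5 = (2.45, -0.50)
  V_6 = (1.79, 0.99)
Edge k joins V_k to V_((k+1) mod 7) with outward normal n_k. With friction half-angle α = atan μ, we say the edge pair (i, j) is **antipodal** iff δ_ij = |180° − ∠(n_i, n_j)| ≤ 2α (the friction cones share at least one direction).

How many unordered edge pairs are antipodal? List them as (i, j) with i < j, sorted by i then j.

count = 10; pairs: (0,3), (0,4), (1,4), (1,5), (1,6), (2,4), (2,5), (2,6), (3,5), (3,6)

α = atan 0.65 = 33.02°;  2α = 66.05°
n_0 = (-0.4983, +0.8670)
n_1 = (-1.0000, -0.0049)
n_2 = (-0.8762, -0.4819)
n_3 = (-0.2541, -0.9672)
n_4 = (+0.9938, -0.1111)
n_5 = (+0.9143, +0.4050)
n_6 = (+0.5403, +0.8415)
  (0,1): δ = 119.61°  ·
  (0,2): δ = 91.08°  ·
  (0,3): δ = 44.61°  ✓
  (0,4): δ = 53.73°  ✓
  (0,5): δ = 84.00°  ·
  (0,6): δ = 117.40°  ·
  (1,2): δ = 151.47°  ·
  (1,3): δ = 105.00°  ·
  (1,4): δ = 6.66°  ✓
  (1,5): δ = 23.61°  ✓
  (1,6): δ = 57.02°  ✓
  (2,3): δ = 133.53°  ·
  (2,4): δ = 35.19°  ✓
  (2,5): δ = 4.92°  ✓
  (2,6): δ = 28.48°  ✓
  (3,4): δ = 81.66°  ·
  (3,5): δ = 51.39°  ✓
  (3,6): δ = 17.98°  ✓
  (4,5): δ = 149.73°  ·
  (4,6): δ = 116.33°  ·
  (5,6): δ = 146.60°  ·
antipodal pairs: 10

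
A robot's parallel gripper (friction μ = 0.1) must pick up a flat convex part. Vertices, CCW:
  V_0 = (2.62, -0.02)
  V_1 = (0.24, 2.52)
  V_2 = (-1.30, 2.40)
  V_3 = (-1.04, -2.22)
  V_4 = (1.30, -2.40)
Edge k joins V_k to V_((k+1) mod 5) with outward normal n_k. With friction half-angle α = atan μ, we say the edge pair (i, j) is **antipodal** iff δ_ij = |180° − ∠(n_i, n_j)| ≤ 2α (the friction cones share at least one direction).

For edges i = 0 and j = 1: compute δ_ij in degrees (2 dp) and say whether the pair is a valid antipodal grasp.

δ = 128.68°, invalid

α = atan 0.1 = 5.71°;  2α = 11.42°
edge 0: e_0 = (-2.38, +2.54);  n_0 = (+0.7297, +0.6837)
edge 1: e_1 = (-1.54, -0.12);  n_1 = (-0.0777, +0.9970)
∠(n_0, n_1) = 51.32°
δ = |180° − 51.32°| = 128.68°
128.68° > 2α = 11.42°  →  invalid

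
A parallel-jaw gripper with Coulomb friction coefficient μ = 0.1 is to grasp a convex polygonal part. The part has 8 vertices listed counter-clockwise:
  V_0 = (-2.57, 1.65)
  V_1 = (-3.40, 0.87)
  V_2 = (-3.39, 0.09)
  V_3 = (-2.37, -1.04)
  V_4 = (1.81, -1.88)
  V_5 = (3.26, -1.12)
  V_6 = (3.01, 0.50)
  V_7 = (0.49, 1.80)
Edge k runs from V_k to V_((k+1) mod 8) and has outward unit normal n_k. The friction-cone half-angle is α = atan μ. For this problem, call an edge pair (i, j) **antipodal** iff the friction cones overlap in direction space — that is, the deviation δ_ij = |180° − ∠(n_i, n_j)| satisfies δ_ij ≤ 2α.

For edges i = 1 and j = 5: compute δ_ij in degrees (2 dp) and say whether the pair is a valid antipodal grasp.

α = atan 0.1 = 5.71°;  2α = 11.42°
edge 1: e_1 = (+0.01, -0.78);  n_1 = (-0.9999, -0.0128)
edge 5: e_5 = (-0.25, +1.62);  n_5 = (+0.9883, +0.1525)
∠(n_1, n_5) = 171.96°
δ = |180° − 171.96°| = 8.04°
8.04° ≤ 2α = 11.42°  →  valid

δ = 8.04°, valid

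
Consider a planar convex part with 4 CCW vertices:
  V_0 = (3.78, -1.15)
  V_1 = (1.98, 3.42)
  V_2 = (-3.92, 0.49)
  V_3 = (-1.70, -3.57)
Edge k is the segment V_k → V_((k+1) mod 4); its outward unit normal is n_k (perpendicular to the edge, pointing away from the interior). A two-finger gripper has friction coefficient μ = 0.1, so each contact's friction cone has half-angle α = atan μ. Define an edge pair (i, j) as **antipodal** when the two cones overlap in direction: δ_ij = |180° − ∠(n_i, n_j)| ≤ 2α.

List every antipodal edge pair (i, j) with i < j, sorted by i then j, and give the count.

α = atan 0.1 = 5.71°;  2α = 11.42°
n_0 = (+0.9304, +0.3665)
n_1 = (-0.4448, +0.8956)
n_2 = (-0.8774, -0.4798)
n_3 = (+0.4040, -0.9148)
  (0,1): δ = 85.09°  ·
  (0,2): δ = 7.17°  ✓
  (0,3): δ = 92.33°  ·
  (1,2): δ = 87.74°  ·
  (1,3): δ = 2.58°  ✓
  (2,3): δ = 94.84°  ·
antipodal pairs: 2

count = 2; pairs: (0,2), (1,3)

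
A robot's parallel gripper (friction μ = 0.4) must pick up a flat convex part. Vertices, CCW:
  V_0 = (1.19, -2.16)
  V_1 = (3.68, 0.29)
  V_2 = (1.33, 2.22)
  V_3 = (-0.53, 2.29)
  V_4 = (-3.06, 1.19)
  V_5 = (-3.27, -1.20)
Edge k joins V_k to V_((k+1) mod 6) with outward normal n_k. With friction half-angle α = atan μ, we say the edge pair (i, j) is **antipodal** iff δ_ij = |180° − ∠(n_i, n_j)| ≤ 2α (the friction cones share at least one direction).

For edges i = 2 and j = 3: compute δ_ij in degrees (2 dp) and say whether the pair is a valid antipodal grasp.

δ = 154.35°, invalid

α = atan 0.4 = 21.80°;  2α = 43.60°
edge 2: e_2 = (-1.86, +0.07);  n_2 = (+0.0376, +0.9993)
edge 3: e_3 = (-2.53, -1.10);  n_3 = (-0.3987, +0.9171)
∠(n_2, n_3) = 25.65°
δ = |180° − 25.65°| = 154.35°
154.35° > 2α = 43.60°  →  invalid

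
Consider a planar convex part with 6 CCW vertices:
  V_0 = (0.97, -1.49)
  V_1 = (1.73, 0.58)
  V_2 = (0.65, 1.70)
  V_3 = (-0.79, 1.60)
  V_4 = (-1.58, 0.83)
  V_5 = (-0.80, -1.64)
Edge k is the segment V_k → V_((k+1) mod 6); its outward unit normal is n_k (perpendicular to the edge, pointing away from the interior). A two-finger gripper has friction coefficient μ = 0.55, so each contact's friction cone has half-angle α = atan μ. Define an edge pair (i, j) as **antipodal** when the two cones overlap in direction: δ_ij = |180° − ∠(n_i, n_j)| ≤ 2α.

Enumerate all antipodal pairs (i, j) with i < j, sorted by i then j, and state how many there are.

α = atan 0.55 = 28.81°;  2α = 57.62°
n_0 = (+0.9387, -0.3447)
n_1 = (+0.7198, +0.6941)
n_2 = (-0.0693, +0.9976)
n_3 = (-0.6980, +0.7161)
n_4 = (-0.9536, -0.3011)
n_5 = (+0.0844, -0.9964)
  (0,1): δ = 115.88°  ·
  (0,2): δ = 65.87°  ·
  (0,3): δ = 25.57°  ✓
  (0,4): δ = 37.69°  ✓
  (0,5): δ = 115.00°  ·
  (1,2): δ = 129.99°  ·
  (1,3): δ = 89.69°  ·
  (1,4): δ = 26.43°  ✓
  (1,5): δ = 50.89°  ✓
  (2,3): δ = 139.71°  ·
  (2,4): δ = 76.45°  ·
  (2,5): δ = 0.87°  ✓
  (3,4): δ = 116.74°  ·
  (3,5): δ = 39.42°  ✓
  (4,5): δ = 102.68°  ·
antipodal pairs: 6

count = 6; pairs: (0,3), (0,4), (1,4), (1,5), (2,5), (3,5)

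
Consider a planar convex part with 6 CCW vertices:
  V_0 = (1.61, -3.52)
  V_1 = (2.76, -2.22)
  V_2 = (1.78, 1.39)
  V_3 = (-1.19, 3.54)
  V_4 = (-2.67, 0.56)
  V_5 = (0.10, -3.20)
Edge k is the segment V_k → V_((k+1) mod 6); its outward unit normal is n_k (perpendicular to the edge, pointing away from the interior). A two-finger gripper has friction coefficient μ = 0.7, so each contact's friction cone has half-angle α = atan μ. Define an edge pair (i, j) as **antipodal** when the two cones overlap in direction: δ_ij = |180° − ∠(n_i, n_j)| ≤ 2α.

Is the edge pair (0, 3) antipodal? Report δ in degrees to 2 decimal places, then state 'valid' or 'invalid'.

α = atan 0.7 = 34.99°;  2α = 69.98°
edge 0: e_0 = (+1.15, +1.30);  n_0 = (+0.7490, -0.6626)
edge 3: e_3 = (-1.48, -2.98);  n_3 = (-0.8956, +0.4448)
∠(n_0, n_3) = 164.91°
δ = |180° − 164.91°| = 15.09°
15.09° ≤ 2α = 69.98°  →  valid

δ = 15.09°, valid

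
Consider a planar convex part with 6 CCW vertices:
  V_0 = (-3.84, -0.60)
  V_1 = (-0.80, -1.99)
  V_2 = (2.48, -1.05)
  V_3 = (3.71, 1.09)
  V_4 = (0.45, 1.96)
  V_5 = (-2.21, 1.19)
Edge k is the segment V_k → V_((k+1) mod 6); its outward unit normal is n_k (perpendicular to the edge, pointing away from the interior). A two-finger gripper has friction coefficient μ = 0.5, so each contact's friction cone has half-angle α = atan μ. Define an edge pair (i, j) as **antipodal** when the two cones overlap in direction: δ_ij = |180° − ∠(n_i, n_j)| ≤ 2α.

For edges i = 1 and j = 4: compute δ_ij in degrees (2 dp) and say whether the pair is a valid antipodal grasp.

α = atan 0.5 = 26.57°;  2α = 53.13°
edge 1: e_1 = (+3.28, +0.94);  n_1 = (+0.2755, -0.9613)
edge 4: e_4 = (-2.66, -0.77);  n_4 = (-0.2781, +0.9606)
∠(n_1, n_4) = 179.85°
δ = |180° − 179.85°| = 0.15°
0.15° ≤ 2α = 53.13°  →  valid

δ = 0.15°, valid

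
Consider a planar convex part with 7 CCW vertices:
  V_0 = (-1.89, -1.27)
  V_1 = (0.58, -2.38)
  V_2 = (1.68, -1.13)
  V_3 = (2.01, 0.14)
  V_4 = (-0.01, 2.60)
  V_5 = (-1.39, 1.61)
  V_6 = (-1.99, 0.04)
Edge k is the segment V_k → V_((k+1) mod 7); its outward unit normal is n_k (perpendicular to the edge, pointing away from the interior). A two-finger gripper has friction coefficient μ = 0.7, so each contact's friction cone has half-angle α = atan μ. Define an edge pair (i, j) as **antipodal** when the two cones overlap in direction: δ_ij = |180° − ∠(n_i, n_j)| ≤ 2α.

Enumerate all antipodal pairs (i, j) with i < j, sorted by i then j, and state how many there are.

α = atan 0.7 = 34.99°;  2α = 69.98°
n_0 = (-0.4099, -0.9121)
n_1 = (+0.7507, -0.6606)
n_2 = (+0.9679, -0.2515)
n_3 = (+0.7728, +0.6346)
n_4 = (-0.5829, +0.8125)
n_5 = (-0.9341, +0.3570)
n_6 = (-0.9971, -0.0761)
  (0,1): δ = 107.15°  ·
  (0,2): δ = 80.37°  ·
  (0,3): δ = 26.41°  ✓
  (0,4): δ = 59.85°  ✓
  (0,5): δ = 93.28°  ·
  (0,6): δ = 118.56°  ·
  (1,2): δ = 153.22°  ·
  (1,3): δ = 99.26°  ·
  (1,4): δ = 13.00°  ✓
  (1,5): δ = 20.43°  ✓
  (1,6): δ = 45.71°  ✓
  (2,3): δ = 126.04°  ·
  (2,4): δ = 39.78°  ✓
  (2,5): δ = 6.35°  ✓
  (2,6): δ = 18.93°  ✓
  (3,4): δ = 93.74°  ·
  (3,5): δ = 60.31°  ✓
  (3,6): δ = 35.03°  ✓
  (4,5): δ = 146.57°  ·
  (4,6): δ = 121.29°  ·
  (5,6): δ = 154.72°  ·
antipodal pairs: 10

count = 10; pairs: (0,3), (0,4), (1,4), (1,5), (1,6), (2,4), (2,5), (2,6), (3,5), (3,6)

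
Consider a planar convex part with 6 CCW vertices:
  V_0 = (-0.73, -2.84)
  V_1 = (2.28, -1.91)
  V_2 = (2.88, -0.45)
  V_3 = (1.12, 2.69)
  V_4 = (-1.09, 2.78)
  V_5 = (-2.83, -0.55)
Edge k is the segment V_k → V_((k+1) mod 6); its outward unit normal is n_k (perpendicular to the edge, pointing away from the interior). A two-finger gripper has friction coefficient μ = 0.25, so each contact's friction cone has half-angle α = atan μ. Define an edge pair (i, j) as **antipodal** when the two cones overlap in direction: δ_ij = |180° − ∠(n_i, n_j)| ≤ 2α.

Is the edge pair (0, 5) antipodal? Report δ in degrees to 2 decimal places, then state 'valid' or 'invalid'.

α = atan 0.25 = 14.04°;  2α = 28.07°
edge 0: e_0 = (+3.01, +0.93);  n_0 = (+0.2952, -0.9554)
edge 5: e_5 = (+2.10, -2.29);  n_5 = (-0.7370, -0.6759)
∠(n_0, n_5) = 64.65°
δ = |180° − 64.65°| = 115.35°
115.35° > 2α = 28.07°  →  invalid

δ = 115.35°, invalid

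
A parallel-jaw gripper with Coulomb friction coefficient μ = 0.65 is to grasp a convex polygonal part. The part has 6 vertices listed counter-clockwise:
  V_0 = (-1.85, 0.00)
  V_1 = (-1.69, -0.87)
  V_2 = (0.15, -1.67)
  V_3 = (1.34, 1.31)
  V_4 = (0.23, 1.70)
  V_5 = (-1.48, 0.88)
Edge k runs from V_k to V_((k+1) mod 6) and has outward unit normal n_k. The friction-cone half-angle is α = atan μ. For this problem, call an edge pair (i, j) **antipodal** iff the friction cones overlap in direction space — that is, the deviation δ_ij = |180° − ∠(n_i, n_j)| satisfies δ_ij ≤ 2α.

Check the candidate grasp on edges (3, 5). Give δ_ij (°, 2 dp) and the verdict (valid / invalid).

α = atan 0.65 = 33.02°;  2α = 66.05°
edge 3: e_3 = (-1.11, +0.39);  n_3 = (+0.3315, +0.9435)
edge 5: e_5 = (-0.37, -0.88);  n_5 = (-0.9218, +0.3876)
∠(n_3, n_5) = 86.55°
δ = |180° − 86.55°| = 93.45°
93.45° > 2α = 66.05°  →  invalid

δ = 93.45°, invalid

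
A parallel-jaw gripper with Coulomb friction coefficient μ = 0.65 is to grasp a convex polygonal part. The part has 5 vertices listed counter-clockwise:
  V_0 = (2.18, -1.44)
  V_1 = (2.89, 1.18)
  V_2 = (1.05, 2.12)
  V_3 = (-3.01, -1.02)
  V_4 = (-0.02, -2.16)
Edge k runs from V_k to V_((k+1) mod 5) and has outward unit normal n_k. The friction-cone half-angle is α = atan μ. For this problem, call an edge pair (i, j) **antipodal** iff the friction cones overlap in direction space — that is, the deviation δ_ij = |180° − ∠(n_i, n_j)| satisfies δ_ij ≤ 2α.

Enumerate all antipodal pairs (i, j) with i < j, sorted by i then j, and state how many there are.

α = atan 0.65 = 33.02°;  2α = 66.05°
n_0 = (+0.9652, -0.2616)
n_1 = (+0.4549, +0.8905)
n_2 = (-0.6118, +0.7910)
n_3 = (-0.3563, -0.9344)
n_4 = (+0.3110, -0.9504)
  (0,1): δ = 101.90°  ·
  (0,2): δ = 37.12°  ✓
  (0,3): δ = 84.29°  ·
  (0,4): δ = 123.28°  ·
  (1,2): δ = 115.22°  ·
  (1,3): δ = 6.19°  ✓
  (1,4): δ = 45.18°  ✓
  (2,3): δ = 58.59°  ✓
  (2,4): δ = 19.60°  ✓
  (3,4): δ = 141.01°  ·
antipodal pairs: 5

count = 5; pairs: (0,2), (1,3), (1,4), (2,3), (2,4)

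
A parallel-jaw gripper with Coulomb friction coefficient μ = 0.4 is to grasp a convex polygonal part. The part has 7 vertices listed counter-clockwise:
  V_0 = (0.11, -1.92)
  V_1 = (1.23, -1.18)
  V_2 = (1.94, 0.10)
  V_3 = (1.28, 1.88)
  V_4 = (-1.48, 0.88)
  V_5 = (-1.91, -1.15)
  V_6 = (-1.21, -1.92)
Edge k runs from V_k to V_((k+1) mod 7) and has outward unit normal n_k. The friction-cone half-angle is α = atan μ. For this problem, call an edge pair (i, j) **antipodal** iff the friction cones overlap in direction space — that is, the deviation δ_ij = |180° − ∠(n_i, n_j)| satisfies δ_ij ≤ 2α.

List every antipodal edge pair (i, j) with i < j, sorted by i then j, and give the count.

count = 6; pairs: (0,3), (1,3), (1,4), (2,4), (2,5), (3,6)

α = atan 0.4 = 21.80°;  2α = 43.60°
n_0 = (+0.5513, -0.8343)
n_1 = (+0.8745, -0.4851)
n_2 = (+0.9376, +0.3477)
n_3 = (-0.3406, +0.9402)
n_4 = (-0.9783, +0.2072)
n_5 = (-0.7399, -0.6727)
n_6 = (+0.0000, -1.0000)
  (0,1): δ = 152.47°  ·
  (0,2): δ = 103.11°  ·
  (0,3): δ = 13.54°  ✓
  (0,4): δ = 44.59°  ·
  (0,5): δ = 98.82°  ·
  (0,6): δ = 146.55°  ·
  (1,2): δ = 130.64°  ·
  (1,3): δ = 41.07°  ✓
  (1,4): δ = 17.06°  ✓
  (1,5): δ = 71.29°  ·
  (1,6): δ = 119.02°  ·
  (2,3): δ = 90.43°  ·
  (2,4): δ = 32.30°  ✓
  (2,5): δ = 21.93°  ✓
  (2,6): δ = 69.66°  ·
  (3,4): δ = 121.88°  ·
  (3,5): δ = 67.64°  ·
  (3,6): δ = 19.92°  ✓
  (4,5): δ = 125.77°  ·
  (4,6): δ = 78.04°  ·
  (5,6): δ = 132.27°  ·
antipodal pairs: 6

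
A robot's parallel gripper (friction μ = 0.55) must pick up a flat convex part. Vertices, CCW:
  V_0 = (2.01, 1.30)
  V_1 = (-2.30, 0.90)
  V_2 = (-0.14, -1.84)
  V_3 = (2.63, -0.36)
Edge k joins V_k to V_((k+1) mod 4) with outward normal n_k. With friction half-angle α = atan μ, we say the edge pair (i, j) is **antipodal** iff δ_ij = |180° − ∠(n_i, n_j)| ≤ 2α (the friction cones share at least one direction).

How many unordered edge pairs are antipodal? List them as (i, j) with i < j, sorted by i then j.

α = atan 0.55 = 28.81°;  2α = 57.62°
n_0 = (-0.0924, +0.9957)
n_1 = (-0.7853, -0.6191)
n_2 = (+0.4712, -0.8820)
n_3 = (+0.9368, +0.3499)
  (0,1): δ = 57.05°  ✓
  (0,2): δ = 22.81°  ✓
  (0,3): δ = 105.18°  ·
  (1,2): δ = 100.13°  ·
  (1,3): δ = 17.77°  ✓
  (2,3): δ = 97.64°  ·
antipodal pairs: 3

count = 3; pairs: (0,1), (0,2), (1,3)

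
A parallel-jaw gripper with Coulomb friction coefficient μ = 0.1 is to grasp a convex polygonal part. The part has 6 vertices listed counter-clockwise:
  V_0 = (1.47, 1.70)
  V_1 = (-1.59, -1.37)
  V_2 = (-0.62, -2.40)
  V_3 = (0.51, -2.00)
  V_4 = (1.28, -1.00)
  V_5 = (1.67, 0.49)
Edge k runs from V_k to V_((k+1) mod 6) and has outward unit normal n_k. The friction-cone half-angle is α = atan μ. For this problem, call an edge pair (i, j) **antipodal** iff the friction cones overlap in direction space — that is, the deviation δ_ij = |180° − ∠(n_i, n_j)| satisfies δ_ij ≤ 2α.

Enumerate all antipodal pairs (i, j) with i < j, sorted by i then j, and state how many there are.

count = 1; pairs: (0,3)

α = atan 0.1 = 5.71°;  2α = 11.42°
n_0 = (-0.7083, +0.7060)
n_1 = (-0.7280, -0.6856)
n_2 = (+0.3337, -0.9427)
n_3 = (+0.7923, -0.6101)
n_4 = (+0.9674, -0.2532)
n_5 = (+0.9866, +0.1631)
  (0,1): δ = 91.81°  ·
  (0,2): δ = 25.60°  ·
  (0,3): δ = 7.31°  ✓
  (0,4): δ = 30.24°  ·
  (0,5): δ = 54.29°  ·
  (1,2): δ = 113.79°  ·
  (1,3): δ = 80.88°  ·
  (1,4): δ = 57.95°  ·
  (1,5): δ = 33.90°  ·
  (2,3): δ = 147.09°  ·
  (2,4): δ = 124.16°  ·
  (2,5): δ = 100.11°  ·
  (3,4): δ = 157.07°  ·
  (3,5): δ = 133.02°  ·
  (4,5): δ = 155.95°  ·
antipodal pairs: 1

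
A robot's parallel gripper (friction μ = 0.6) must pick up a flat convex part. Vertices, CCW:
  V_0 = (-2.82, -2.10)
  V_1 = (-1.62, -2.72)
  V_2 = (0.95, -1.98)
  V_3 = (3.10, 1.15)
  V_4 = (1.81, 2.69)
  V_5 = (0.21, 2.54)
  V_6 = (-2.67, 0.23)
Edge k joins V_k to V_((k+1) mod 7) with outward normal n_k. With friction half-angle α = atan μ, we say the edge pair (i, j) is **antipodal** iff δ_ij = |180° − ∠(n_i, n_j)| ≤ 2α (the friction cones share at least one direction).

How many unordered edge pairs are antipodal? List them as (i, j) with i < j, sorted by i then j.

α = atan 0.6 = 30.96°;  2α = 61.93°
n_0 = (-0.4590, -0.8884)
n_1 = (+0.2767, -0.9610)
n_2 = (+0.8243, -0.5662)
n_3 = (+0.7666, +0.6421)
n_4 = (-0.0933, +0.9956)
n_5 = (-0.6257, +0.7801)
n_6 = (-0.9979, +0.0642)
  (0,1): δ = 136.61°  ·
  (0,2): δ = 97.16°  ·
  (0,3): δ = 22.72°  ✓
  (0,4): δ = 32.68°  ✓
  (0,5): δ = 66.06°  ·
  (0,6): δ = 113.64°  ·
  (1,2): δ = 140.55°  ·
  (1,3): δ = 66.11°  ·
  (1,4): δ = 10.71°  ✓
  (1,5): δ = 22.67°  ✓
  (1,6): δ = 70.25°  ·
  (2,3): δ = 105.56°  ·
  (2,4): δ = 50.16°  ✓
  (2,5): δ = 16.78°  ✓
  (2,6): δ = 30.80°  ✓
  (3,4): δ = 124.60°  ·
  (3,5): δ = 91.22°  ·
  (3,6): δ = 43.64°  ✓
  (4,5): δ = 146.62°  ·
  (4,6): δ = 99.04°  ·
  (5,6): δ = 132.42°  ·
antipodal pairs: 8

count = 8; pairs: (0,3), (0,4), (1,4), (1,5), (2,4), (2,5), (2,6), (3,6)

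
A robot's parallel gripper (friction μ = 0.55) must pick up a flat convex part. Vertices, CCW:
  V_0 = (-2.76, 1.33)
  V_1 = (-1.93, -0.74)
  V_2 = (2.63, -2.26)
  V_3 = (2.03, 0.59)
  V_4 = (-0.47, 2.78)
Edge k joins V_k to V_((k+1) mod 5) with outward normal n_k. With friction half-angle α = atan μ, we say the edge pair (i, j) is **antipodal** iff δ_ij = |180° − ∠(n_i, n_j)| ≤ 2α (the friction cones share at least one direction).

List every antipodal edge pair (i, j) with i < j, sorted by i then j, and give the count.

count = 4; pairs: (0,2), (0,3), (1,3), (1,4)

α = atan 0.55 = 28.81°;  2α = 57.62°
n_0 = (-0.9282, -0.3722)
n_1 = (-0.3162, -0.9487)
n_2 = (+0.9785, +0.2060)
n_3 = (+0.6589, +0.7522)
n_4 = (-0.5350, +0.8449)
  (0,1): δ = 130.28°  ·
  (0,2): δ = 9.96°  ✓
  (0,3): δ = 26.93°  ✓
  (0,4): δ = 100.49°  ·
  (1,2): δ = 59.68°  ·
  (1,3): δ = 22.78°  ✓
  (1,4): δ = 50.78°  ✓
  (2,3): δ = 143.11°  ·
  (2,4): δ = 69.55°  ·
  (3,4): δ = 106.44°  ·
antipodal pairs: 4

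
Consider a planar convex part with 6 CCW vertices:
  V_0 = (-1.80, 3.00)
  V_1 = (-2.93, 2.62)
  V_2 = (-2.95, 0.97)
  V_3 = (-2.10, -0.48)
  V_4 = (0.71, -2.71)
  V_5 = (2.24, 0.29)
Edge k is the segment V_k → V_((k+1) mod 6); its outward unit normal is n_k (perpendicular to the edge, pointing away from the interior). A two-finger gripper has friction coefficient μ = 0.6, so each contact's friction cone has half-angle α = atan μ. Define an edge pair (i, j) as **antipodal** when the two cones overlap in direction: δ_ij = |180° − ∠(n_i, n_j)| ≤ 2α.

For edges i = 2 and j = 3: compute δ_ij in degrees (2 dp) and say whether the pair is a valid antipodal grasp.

α = atan 0.6 = 30.96°;  2α = 61.93°
edge 2: e_2 = (+0.85, -1.45);  n_2 = (-0.8627, -0.5057)
edge 3: e_3 = (+2.81, -2.23);  n_3 = (-0.6216, -0.7833)
∠(n_2, n_3) = 21.19°
δ = |180° − 21.19°| = 158.81°
158.81° > 2α = 61.93°  →  invalid

δ = 158.81°, invalid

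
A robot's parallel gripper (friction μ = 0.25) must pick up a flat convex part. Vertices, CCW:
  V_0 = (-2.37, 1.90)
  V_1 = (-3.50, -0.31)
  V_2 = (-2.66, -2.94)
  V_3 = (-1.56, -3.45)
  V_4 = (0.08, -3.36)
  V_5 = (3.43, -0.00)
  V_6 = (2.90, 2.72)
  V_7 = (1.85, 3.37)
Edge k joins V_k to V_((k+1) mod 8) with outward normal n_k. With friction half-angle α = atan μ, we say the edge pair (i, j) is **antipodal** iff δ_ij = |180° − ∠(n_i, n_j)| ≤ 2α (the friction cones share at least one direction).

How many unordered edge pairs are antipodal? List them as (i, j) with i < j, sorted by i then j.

α = atan 0.25 = 14.04°;  2α = 28.07°
n_0 = (-0.8904, +0.4553)
n_1 = (-0.9526, -0.3042)
n_2 = (-0.4206, -0.9072)
n_3 = (+0.0548, -0.9985)
n_4 = (+0.7082, -0.7061)
n_5 = (+0.9815, +0.1913)
n_6 = (+0.5264, +0.8503)
n_7 = (-0.3290, +0.9443)
  (0,1): δ = 135.21°  ·
  (0,2): δ = 87.79°  ·
  (0,3): δ = 59.78°  ·
  (0,4): δ = 17.83°  ✓
  (0,5): δ = 38.11°  ·
  (0,6): δ = 85.32°  ·
  (0,7): δ = 136.29°  ·
  (1,2): δ = 132.59°  ·
  (1,3): δ = 104.57°  ·
  (1,4): δ = 62.63°  ·
  (1,5): δ = 6.69°  ✓
  (1,6): δ = 40.53°  ·
  (1,7): δ = 91.49°  ·
  (2,3): δ = 151.98°  ·
  (2,4): δ = 110.04°  ·
  (2,5): δ = 54.10°  ·
  (2,6): δ = 6.89°  ✓
  (2,7): δ = 44.08°  ·
  (3,4): δ = 138.06°  ·
  (3,5): δ = 82.12°  ·
  (3,6): δ = 34.90°  ·
  (3,7): δ = 16.06°  ✓
  (4,5): δ = 124.06°  ·
  (4,6): δ = 76.84°  ·
  (4,7): δ = 25.88°  ✓
  (5,6): δ = 132.79°  ·
  (5,7): δ = 81.82°  ·
  (6,7): δ = 129.04°  ·
antipodal pairs: 5

count = 5; pairs: (0,4), (1,5), (2,6), (3,7), (4,7)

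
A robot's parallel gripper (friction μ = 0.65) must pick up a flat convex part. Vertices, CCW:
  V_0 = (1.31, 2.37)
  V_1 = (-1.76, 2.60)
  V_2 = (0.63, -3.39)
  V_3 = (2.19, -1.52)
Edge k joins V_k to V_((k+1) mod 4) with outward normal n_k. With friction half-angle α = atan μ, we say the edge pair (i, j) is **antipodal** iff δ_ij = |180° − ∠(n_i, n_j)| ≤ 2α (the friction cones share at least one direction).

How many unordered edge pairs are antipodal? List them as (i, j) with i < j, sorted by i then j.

α = atan 0.65 = 33.02°;  2α = 66.05°
n_0 = (+0.0747, +0.9972)
n_1 = (-0.9288, -0.3706)
n_2 = (+0.7679, -0.6406)
n_3 = (+0.9754, +0.2206)
  (0,1): δ = 63.96°  ✓
  (0,2): δ = 54.45°  ✓
  (0,3): δ = 107.03°  ·
  (1,2): δ = 61.59°  ✓
  (1,3): δ = 9.00°  ✓
  (2,3): δ = 127.42°  ·
antipodal pairs: 4

count = 4; pairs: (0,1), (0,2), (1,2), (1,3)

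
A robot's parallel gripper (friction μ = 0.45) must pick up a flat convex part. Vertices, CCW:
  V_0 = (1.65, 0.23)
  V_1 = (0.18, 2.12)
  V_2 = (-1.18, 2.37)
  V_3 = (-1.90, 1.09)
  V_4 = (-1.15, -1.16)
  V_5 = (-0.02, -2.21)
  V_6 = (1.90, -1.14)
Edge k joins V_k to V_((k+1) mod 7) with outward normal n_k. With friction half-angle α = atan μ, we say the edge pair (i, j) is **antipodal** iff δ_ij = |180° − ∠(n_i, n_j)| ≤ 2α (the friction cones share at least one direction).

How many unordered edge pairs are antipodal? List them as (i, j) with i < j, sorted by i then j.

count = 8; pairs: (0,3), (0,4), (1,4), (1,5), (2,5), (2,6), (3,6), (4,6)

α = atan 0.45 = 24.23°;  2α = 48.46°
n_0 = (+0.7894, +0.6139)
n_1 = (+0.1808, +0.9835)
n_2 = (-0.8716, +0.4903)
n_3 = (-0.9487, -0.3162)
n_4 = (-0.6807, -0.7326)
n_5 = (+0.4868, -0.8735)
n_6 = (+0.9838, +0.1795)
  (0,1): δ = 138.29°  ·
  (0,2): δ = 67.23°  ·
  (0,3): δ = 19.44°  ✓
  (0,4): δ = 9.23°  ✓
  (0,5): δ = 81.26°  ·
  (0,6): δ = 152.47°  ·
  (1,2): δ = 108.94°  ·
  (1,3): δ = 61.15°  ·
  (1,4): δ = 32.48°  ✓
  (1,5): δ = 39.55°  ✓
  (1,6): δ = 110.76°  ·
  (2,3): δ = 132.21°  ·
  (2,4): δ = 103.54°  ·
  (2,5): δ = 31.51°  ✓
  (2,6): δ = 39.70°  ✓
  (3,4): δ = 151.33°  ·
  (3,5): δ = 79.30°  ·
  (3,6): δ = 8.09°  ✓
  (4,5): δ = 107.97°  ·
  (4,6): δ = 36.76°  ✓
  (5,6): δ = 108.79°  ·
antipodal pairs: 8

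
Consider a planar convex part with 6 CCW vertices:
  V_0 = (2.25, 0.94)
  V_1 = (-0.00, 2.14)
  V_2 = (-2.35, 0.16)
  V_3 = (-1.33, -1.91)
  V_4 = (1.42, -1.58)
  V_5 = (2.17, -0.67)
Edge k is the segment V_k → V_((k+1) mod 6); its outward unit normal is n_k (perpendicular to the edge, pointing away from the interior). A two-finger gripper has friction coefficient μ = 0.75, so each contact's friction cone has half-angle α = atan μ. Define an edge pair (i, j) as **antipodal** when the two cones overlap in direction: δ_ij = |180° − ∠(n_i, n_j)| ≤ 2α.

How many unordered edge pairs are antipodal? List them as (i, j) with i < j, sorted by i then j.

count = 7; pairs: (0,2), (0,3), (1,3), (1,4), (1,5), (2,4), (2,5)

α = atan 0.75 = 36.87°;  2α = 73.74°
n_0 = (+0.4706, +0.8824)
n_1 = (-0.6443, +0.7647)
n_2 = (-0.8970, -0.4420)
n_3 = (+0.1191, -0.9929)
n_4 = (+0.7717, -0.6360)
n_5 = (+0.9988, -0.0496)
  (0,1): δ = 111.81°  ·
  (0,2): δ = 35.70°  ✓
  (0,3): δ = 34.92°  ✓
  (0,4): δ = 78.58°  ·
  (0,5): δ = 115.23°  ·
  (1,2): δ = 103.88°  ·
  (1,3): δ = 33.27°  ✓
  (1,4): δ = 10.39°  ✓
  (1,5): δ = 47.04°  ✓
  (2,3): δ = 109.39°  ·
  (2,4): δ = 65.73°  ✓
  (2,5): δ = 29.08°  ✓
  (3,4): δ = 136.34°  ·
  (3,5): δ = 99.69°  ·
  (4,5): δ = 143.35°  ·
antipodal pairs: 7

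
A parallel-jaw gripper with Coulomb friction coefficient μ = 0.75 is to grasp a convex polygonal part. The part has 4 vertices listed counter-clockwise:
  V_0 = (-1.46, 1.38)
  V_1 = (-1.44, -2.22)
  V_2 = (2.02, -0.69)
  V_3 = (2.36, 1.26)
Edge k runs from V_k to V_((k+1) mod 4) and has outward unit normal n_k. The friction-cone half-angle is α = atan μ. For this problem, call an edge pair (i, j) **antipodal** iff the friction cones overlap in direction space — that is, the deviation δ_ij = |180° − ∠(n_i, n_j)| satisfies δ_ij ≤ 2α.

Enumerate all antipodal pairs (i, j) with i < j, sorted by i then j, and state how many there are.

count = 3; pairs: (0,1), (0,2), (1,3)

α = atan 0.75 = 36.87°;  2α = 73.74°
n_0 = (-1.0000, -0.0056)
n_1 = (+0.4044, -0.9146)
n_2 = (+0.9851, -0.1718)
n_3 = (+0.0314, +0.9995)
  (0,1): δ = 66.46°  ✓
  (0,2): δ = 10.21°  ✓
  (0,3): δ = 87.88°  ·
  (1,2): δ = 123.75°  ·
  (1,3): δ = 25.65°  ✓
  (2,3): δ = 81.91°  ·
antipodal pairs: 3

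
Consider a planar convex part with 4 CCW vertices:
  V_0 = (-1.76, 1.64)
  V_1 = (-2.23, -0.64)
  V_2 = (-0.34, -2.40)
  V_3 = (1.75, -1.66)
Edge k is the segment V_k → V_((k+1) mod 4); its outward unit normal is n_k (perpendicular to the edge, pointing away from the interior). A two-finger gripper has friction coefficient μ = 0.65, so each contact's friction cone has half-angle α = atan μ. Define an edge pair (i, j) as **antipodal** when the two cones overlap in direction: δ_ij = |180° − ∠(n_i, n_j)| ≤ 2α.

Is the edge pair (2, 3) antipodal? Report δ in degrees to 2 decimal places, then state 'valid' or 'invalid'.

α = atan 0.65 = 33.02°;  2α = 66.05°
edge 2: e_2 = (+2.09, +0.74);  n_2 = (+0.3338, -0.9427)
edge 3: e_3 = (-3.51, +3.30);  n_3 = (+0.6850, +0.7286)
∠(n_2, n_3) = 117.27°
δ = |180° − 117.27°| = 62.73°
62.73° ≤ 2α = 66.05°  →  valid

δ = 62.73°, valid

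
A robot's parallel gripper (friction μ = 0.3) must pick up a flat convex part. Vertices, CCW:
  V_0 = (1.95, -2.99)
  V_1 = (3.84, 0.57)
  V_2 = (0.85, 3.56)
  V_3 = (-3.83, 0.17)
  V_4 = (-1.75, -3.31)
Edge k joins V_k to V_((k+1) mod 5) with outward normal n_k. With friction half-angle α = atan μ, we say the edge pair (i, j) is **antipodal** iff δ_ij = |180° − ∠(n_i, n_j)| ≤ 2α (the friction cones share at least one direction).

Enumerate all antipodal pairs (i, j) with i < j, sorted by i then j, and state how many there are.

count = 3; pairs: (0,2), (1,3), (2,4)

α = atan 0.3 = 16.70°;  2α = 33.40°
n_0 = (+0.8832, -0.4689)
n_1 = (+0.7071, +0.7071)
n_2 = (-0.5866, +0.8099)
n_3 = (-0.8584, -0.5130)
n_4 = (+0.0862, -0.9963)
  (0,1): δ = 107.04°  ·
  (0,2): δ = 26.12°  ✓
  (0,3): δ = 58.83°  ·
  (0,4): δ = 122.91°  ·
  (1,2): δ = 99.08°  ·
  (1,3): δ = 14.13°  ✓
  (1,4): δ = 49.94°  ·
  (2,3): δ = 95.05°  ·
  (2,4): δ = 30.98°  ✓
  (3,4): δ = 115.92°  ·
antipodal pairs: 3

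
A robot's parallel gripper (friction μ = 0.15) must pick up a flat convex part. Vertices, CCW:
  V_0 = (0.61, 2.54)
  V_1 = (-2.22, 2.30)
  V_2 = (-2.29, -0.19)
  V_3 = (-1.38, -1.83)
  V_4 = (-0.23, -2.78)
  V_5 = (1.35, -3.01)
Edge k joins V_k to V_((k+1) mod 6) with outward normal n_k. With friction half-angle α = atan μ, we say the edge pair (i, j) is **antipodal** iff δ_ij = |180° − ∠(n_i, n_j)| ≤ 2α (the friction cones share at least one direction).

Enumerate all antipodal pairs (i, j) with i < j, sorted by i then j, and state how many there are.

count = 2; pairs: (0,4), (1,5)

α = atan 0.15 = 8.53°;  2α = 17.06°
n_0 = (-0.0845, +0.9964)
n_1 = (-0.9996, +0.0281)
n_2 = (-0.8744, -0.4852)
n_3 = (-0.6369, -0.7710)
n_4 = (-0.1441, -0.9896)
n_5 = (+0.9912, +0.1322)
  (0,1): δ = 96.46°  ·
  (0,2): δ = 65.82°  ·
  (0,3): δ = 44.41°  ·
  (0,4): δ = 13.13°  ✓
  (0,5): δ = 92.75°  ·
  (1,2): δ = 149.36°  ·
  (1,3): δ = 127.95°  ·
  (1,4): δ = 96.67°  ·
  (1,5): δ = 9.20°  ✓
  (2,3): δ = 158.58°  ·
  (2,4): δ = 127.31°  ·
  (2,5): δ = 21.43°  ·
  (3,4): δ = 148.72°  ·
  (3,5): δ = 42.85°  ·
  (4,5): δ = 74.12°  ·
antipodal pairs: 2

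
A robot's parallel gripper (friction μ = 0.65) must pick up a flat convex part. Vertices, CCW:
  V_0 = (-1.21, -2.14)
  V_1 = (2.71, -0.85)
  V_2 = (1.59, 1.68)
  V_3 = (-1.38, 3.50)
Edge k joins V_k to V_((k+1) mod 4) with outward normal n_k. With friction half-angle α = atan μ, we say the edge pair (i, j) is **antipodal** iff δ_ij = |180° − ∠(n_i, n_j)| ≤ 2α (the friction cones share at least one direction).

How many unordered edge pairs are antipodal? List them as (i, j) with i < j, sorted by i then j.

count = 3; pairs: (0,2), (1,3), (2,3)

α = atan 0.65 = 33.02°;  2α = 66.05°
n_0 = (+0.3126, -0.9499)
n_1 = (+0.9144, +0.4048)
n_2 = (+0.5225, +0.8526)
n_3 = (-0.9995, -0.0301)
  (0,1): δ = 84.34°  ·
  (0,2): δ = 49.72°  ✓
  (0,3): δ = 73.51°  ·
  (1,2): δ = 145.38°  ·
  (1,3): δ = 22.15°  ✓
  (2,3): δ = 56.77°  ✓
antipodal pairs: 3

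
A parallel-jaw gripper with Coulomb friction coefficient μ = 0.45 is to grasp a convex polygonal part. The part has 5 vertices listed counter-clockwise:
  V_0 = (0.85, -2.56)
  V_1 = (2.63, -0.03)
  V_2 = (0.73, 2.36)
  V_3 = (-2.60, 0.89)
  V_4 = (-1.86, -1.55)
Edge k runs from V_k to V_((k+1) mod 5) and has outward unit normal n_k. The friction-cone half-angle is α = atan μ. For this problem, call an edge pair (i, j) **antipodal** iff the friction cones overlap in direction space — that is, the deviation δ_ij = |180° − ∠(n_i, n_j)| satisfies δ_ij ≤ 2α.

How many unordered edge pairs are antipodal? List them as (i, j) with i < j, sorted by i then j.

count = 4; pairs: (0,2), (1,3), (1,4), (2,4)

α = atan 0.45 = 24.23°;  2α = 48.46°
n_0 = (+0.8179, -0.5754)
n_1 = (+0.7828, +0.6223)
n_2 = (-0.4038, +0.9148)
n_3 = (-0.9570, -0.2902)
n_4 = (-0.3492, -0.9370)
  (0,1): δ = 106.39°  ·
  (0,2): δ = 31.05°  ✓
  (0,3): δ = 52.00°  ·
  (0,4): δ = 104.69°  ·
  (1,2): δ = 104.67°  ·
  (1,3): δ = 21.61°  ✓
  (1,4): δ = 31.08°  ✓
  (2,3): δ = 96.95°  ·
  (2,4): δ = 44.26°  ✓
  (3,4): δ = 127.31°  ·
antipodal pairs: 4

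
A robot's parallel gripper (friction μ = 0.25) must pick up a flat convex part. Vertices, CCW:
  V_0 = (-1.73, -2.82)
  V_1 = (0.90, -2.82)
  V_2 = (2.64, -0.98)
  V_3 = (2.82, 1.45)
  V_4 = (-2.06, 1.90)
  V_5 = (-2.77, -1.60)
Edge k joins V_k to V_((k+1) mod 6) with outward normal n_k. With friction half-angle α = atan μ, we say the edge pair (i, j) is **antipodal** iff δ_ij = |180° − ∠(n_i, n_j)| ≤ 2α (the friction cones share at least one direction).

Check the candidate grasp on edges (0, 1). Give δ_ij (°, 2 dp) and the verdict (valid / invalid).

α = atan 0.25 = 14.04°;  2α = 28.07°
edge 0: e_0 = (+2.63, +0.00);  n_0 = (+0.0000, -1.0000)
edge 1: e_1 = (+1.74, +1.84);  n_1 = (+0.7266, -0.6871)
∠(n_0, n_1) = 46.60°
δ = |180° − 46.60°| = 133.40°
133.40° > 2α = 28.07°  →  invalid

δ = 133.40°, invalid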